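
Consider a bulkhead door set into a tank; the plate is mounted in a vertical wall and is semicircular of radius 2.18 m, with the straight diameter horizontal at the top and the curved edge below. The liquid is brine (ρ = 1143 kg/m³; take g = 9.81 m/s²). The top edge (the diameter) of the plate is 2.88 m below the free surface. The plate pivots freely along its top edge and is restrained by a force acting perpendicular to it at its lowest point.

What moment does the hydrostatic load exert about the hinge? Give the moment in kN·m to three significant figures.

γ = ρg = 1143 × 9.81 / 1000 = 11.21283 kN/m³.
The centroid of a semicircle lies 4r/(3π) = 0.925221 m from the diameter, here below the top edge, so the centroid depth is h_c = 2.88 + 0.925221 = 3.80522 m.
A = πr²/2 = π × 2.18²/2 = 7.46505 m².
Resultant F = γ·h_c·A = 11.21283 × 3.80522 × 7.46505 = 318.513 kN.
I_c = (π/8 − 8/(9π))·r⁴ = 0.109757 × 2.18⁴ = 2.4789 m⁴.
Centre of pressure: y_p = y_c + I_c/(y_c·A) = 3.80522 + 2.4789/(3.80522 × 7.46505) = 3.80522 + 0.0872663 = 3.89249 m along the plane.
The resultant acts 0.925221 + 0.0872663 = 1.01249 m (along the plate) below the hinge at the top edge, so the moment about the hinge is M = F × 1.01249 = 318.513 × 1.01249 = 322.491 kN·m.

M ≈ 322 kN·m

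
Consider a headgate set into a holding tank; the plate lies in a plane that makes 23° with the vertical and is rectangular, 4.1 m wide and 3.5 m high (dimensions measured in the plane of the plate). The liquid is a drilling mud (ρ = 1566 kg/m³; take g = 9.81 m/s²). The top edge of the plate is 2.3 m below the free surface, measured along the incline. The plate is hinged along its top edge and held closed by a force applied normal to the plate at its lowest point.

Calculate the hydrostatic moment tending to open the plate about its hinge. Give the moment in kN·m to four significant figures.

M ≈ 1645 kN·m

γ = ρg = 1566 × 9.81 / 1000 = 15.36246 kN/m³.
The plate makes 23° with the vertical, i.e. θ = 90° − 23° = 67° to the horizontal. Measuring y along the incline from the free-surface line, vertical depth h = y·sinθ with sinθ = 0.920505.
The centroid lies 3.5/2 = 1.75 m below the top edge, so y_c = 2.3 + 1.75 = 4.05 m and h_c = 4.05 × 0.920505 = 3.72805 m.
A = 4.1 × 3.5 = 14.35 m².
Resultant F = γ·h_c·A = 15.36246 × 3.72805 × 14.35 = 821.853 kN.
I_c = b·h³/12 = 4.1 × 3.5³/12 = 14.649 m⁴.
Centre of pressure: y_p = y_c + I_c/(y_c·A) = 4.05 + 14.649/(4.05 × 14.35) = 4.05 + 0.252058 = 4.30206 m along the plane.
The resultant acts 1.75 + 0.252058 = 2.00206 m (along the plate) below the hinge at the top edge, so the moment about the hinge is M = F × 2.00206 = 821.853 × 2.00206 = 1645.4 kN·m.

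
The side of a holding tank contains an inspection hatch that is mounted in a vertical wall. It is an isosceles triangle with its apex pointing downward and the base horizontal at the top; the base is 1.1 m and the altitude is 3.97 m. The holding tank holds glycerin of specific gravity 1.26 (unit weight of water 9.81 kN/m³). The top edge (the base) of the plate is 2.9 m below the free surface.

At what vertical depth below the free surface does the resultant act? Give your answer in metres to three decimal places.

h_p = 4.431 m

γ = 1.26 × 9.81 = 12.3606 kN/m³.
With the apex down, the centroid sits h/3 = 3.97/3 = 1.32333 m below the base (the top edge), so the centroid depth is h_c = 2.9 + 1.32333 = 4.22333 m.
A = ½ × 1.1 × 3.97 = 2.1835 m².
Resultant F = γ·h_c·A = 12.3606 × 4.22333 × 2.1835 = 113.985 kN.
I_c = b·h³/36 = 1.1 × 3.97³/36 = 1.91188 m⁴.
Centre of pressure: y_p = y_c + I_c/(y_c·A) = 4.22333 + 1.91188/(4.22333 × 2.1835) = 4.22333 + 0.207325 = 4.43065 m along the plane.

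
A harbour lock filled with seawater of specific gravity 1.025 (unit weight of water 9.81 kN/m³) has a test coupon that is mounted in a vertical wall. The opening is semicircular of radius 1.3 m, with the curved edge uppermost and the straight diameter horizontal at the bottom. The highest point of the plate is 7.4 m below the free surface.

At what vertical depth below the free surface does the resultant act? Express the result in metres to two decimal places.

γ = 1.025 × 9.81 = 10.05525 kN/m³.
The centroid lies 4r/(3π) = 0.551737 m above the diameter, so r − 4r/(3π) = 1.3 − 0.551737 = 0.748263 m below the topmost point, so the centroid depth is h_c = 7.4 + 0.748263 = 8.14826 m.
A = πr²/2 = π × 1.3²/2 = 2.65465 m².
Resultant F = γ·h_c·A = 10.05525 × 8.14826 × 2.65465 = 217.503 kN.
I_c = (π/8 − 8/(9π))·r⁴ = 0.109757 × 1.3⁴ = 0.313477 m⁴.
Centre of pressure: y_p = y_c + I_c/(y_c·A) = 8.14826 + 0.313477/(8.14826 × 2.65465) = 8.14826 + 0.0144922 = 8.16275 m along the plane.

h_p = 8.16 m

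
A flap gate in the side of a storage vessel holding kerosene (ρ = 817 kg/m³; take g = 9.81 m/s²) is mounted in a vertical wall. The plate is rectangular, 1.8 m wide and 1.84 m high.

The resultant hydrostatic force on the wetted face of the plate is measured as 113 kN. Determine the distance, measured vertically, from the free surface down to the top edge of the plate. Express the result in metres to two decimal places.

d_top ≈ 3.34 m

γ = ρg = 817 × 9.81 / 1000 = 8.01477 kN/m³.
A = 1.8 × 1.84 = 3.312 m².
From F = γ·h_c·A, the centroid depth is h_c = 113/(8.01477 × 3.312) = 4.25694 m.
The centroid lies 1.84/2 = 0.92 m below the top edge, so the top edge sits at h_top = 4.25694 − 0.92 = 3.33694 m below the surface.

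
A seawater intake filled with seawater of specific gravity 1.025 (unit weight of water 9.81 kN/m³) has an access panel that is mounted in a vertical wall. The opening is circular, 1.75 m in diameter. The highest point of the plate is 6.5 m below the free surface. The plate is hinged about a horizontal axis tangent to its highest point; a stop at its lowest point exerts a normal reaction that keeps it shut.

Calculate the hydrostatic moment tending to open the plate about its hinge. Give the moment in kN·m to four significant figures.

γ = 1.025 × 9.81 = 10.05525 kN/m³.
The centroid is at the centre, 0.875 m below the top of the plate, so the centroid depth is h_c = 6.5 + 0.875 = 7.375 m.
A = π(0.875)² = 2.40528 m².
Resultant F = γ·h_c·A = 10.05525 × 7.375 × 2.40528 = 178.369 kN.
I_c = πr⁴/4 = π × 0.875⁴/4 = 0.460386 m⁴.
Centre of pressure: y_p = y_c + I_c/(y_c·A) = 7.375 + 0.460386/(7.375 × 2.40528) = 7.375 + 0.0259534 = 7.40095 m along the plane.
The resultant acts 0.875 + 0.0259534 = 0.900953 m (along the plate) below the hinge at the top edge, so the moment about the hinge is M = F × 0.900953 = 178.369 × 0.900953 = 160.702 kN·m.

M ≈ 160.7 kN·m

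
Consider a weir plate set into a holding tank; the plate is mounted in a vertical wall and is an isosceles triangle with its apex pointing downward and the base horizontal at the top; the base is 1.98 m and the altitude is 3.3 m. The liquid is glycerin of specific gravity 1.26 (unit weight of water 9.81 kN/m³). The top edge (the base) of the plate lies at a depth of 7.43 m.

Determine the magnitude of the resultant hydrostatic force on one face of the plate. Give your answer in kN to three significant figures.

F ≈ 344 kN

γ = 1.26 × 9.81 = 12.3606 kN/m³.
With the apex down, the centroid sits h/3 = 3.3/3 = 1.1 m below the base (the top edge), so the centroid depth is h_c = 7.43 + 1.1 = 8.53 m.
A = ½ × 1.98 × 3.3 = 3.267 m².
Resultant F = γ·h_c·A = 12.3606 × 8.53 × 3.267 = 344.459 kN.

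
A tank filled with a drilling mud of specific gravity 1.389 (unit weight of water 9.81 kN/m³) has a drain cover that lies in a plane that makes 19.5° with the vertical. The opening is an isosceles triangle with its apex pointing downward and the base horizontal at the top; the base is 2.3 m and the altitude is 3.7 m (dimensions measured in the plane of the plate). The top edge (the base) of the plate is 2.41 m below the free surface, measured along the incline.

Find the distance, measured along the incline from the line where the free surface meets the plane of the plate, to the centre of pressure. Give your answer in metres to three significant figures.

γ = 1.389 × 9.81 = 13.62609 kN/m³.
The plate makes 19.5° with the vertical, i.e. θ = 90° − 19.5° = 70.5° to the horizontal. Measuring y along the incline from the free-surface line, vertical depth h = y·sinθ with sinθ = 0.942641.
With the apex down, the centroid sits h/3 = 3.7/3 = 1.23333 m below the base (the top edge), so y_c = 2.41 + 1.23333 = 3.64333 m and h_c = 3.64333 × 0.942641 = 3.43435 m.
A = ½ × 2.3 × 3.7 = 4.255 m².
Resultant F = γ·h_c·A = 13.62609 × 3.43435 × 4.255 = 199.12 kN.
I_c = b·h³/36 = 2.3 × 3.7³/36 = 3.23616 m⁴.
Centre of pressure: y_p = y_c + I_c/(y_c·A) = 3.64333 + 3.23616/(3.64333 × 4.255) = 3.64333 + 0.208753 = 3.85208 m along the plane.

y_p = 3.85 m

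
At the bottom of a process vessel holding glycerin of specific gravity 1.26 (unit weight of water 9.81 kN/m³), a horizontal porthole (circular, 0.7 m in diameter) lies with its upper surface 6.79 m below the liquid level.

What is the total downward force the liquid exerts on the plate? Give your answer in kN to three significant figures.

F ≈ 32.3 kN

γ = 1.26 × 9.81 = 12.3606 kN/m³.
The plate is horizontal, so pressure is uniform at p = γ·h = 12.3606 × 6.79 = 83.9285 kN/m².
A = π(0.35)² = 0.384845 m².
F = p·A = 83.9285 × 0.384845 = 32.2995 kN.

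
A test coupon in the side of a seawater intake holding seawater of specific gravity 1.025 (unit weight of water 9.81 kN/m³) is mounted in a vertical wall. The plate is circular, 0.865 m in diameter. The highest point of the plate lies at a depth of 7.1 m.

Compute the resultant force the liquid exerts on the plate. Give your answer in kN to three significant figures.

F ≈ 44.5 kN

γ = 1.025 × 9.81 = 10.05525 kN/m³.
The centroid is at the centre, 0.4325 m below the top of the plate, so the centroid depth is h_c = 7.1 + 0.4325 = 7.5325 m.
A = π(0.4325)² = 0.587655 m².
Resultant F = γ·h_c·A = 10.05525 × 7.5325 × 0.587655 = 44.5097 kN.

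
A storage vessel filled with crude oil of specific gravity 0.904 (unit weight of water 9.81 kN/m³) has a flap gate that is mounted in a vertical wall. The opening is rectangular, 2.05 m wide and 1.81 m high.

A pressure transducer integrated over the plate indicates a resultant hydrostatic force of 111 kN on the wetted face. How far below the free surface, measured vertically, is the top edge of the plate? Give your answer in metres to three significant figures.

γ = 0.904 × 9.81 = 8.86824 kN/m³.
A = 2.05 × 1.81 = 3.7105 m².
From F = γ·h_c·A, the centroid depth is h_c = 111/(8.86824 × 3.7105) = 3.37329 m.
The centroid lies 1.81/2 = 0.905 m below the top edge, so the top edge sits at h_top = 3.37329 − 0.905 = 2.46829 m below the surface.

d_top ≈ 2.47 m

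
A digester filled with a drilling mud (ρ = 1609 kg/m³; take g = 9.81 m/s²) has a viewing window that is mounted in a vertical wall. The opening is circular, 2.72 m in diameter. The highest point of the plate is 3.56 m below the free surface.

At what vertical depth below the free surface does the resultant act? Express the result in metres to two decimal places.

γ = ρg = 1609 × 9.81 / 1000 = 15.78429 kN/m³.
The centroid is at the centre, 1.36 m below the top of the plate, so the centroid depth is h_c = 3.56 + 1.36 = 4.92 m.
A = π(1.36)² = 5.81069 m².
Resultant F = γ·h_c·A = 15.78429 × 4.92 × 5.81069 = 451.251 kN.
I_c = πr⁴/4 = π × 1.36⁴/4 = 2.68686 m⁴.
Centre of pressure: y_p = y_c + I_c/(y_c·A) = 4.92 + 2.68686/(4.92 × 5.81069) = 4.92 + 0.0939836 = 5.01398 m along the plane.

h_p = 5.01 m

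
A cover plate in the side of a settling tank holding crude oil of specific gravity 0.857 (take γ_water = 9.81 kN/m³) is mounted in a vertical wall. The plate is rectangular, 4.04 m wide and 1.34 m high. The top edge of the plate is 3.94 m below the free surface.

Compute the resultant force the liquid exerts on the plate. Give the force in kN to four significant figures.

γ = 0.857 × 9.81 = 8.40717 kN/m³.
The centroid lies 1.34/2 = 0.67 m below the top edge, so the centroid depth is h_c = 3.94 + 0.67 = 4.61 m.
A = 4.04 × 1.34 = 5.4136 m².
Resultant F = γ·h_c·A = 8.40717 × 4.61 × 5.4136 = 209.815 kN.

F ≈ 209.8 kN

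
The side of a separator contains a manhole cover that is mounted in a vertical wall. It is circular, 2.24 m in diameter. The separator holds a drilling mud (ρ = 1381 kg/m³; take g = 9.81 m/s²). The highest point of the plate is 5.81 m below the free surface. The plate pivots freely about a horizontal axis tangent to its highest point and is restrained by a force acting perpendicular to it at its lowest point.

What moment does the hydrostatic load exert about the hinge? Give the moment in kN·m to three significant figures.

γ = ρg = 1381 × 9.81 / 1000 = 13.54761 kN/m³.
The centroid is at the centre, 1.12 m below the top of the plate, so the centroid depth is h_c = 5.81 + 1.12 = 6.93 m.
A = π(1.12)² = 3.94081 m².
Resultant F = γ·h_c·A = 13.54761 × 6.93 × 3.94081 = 369.983 kN.
I_c = πr⁴/4 = π × 1.12⁴/4 = 1.23584 m⁴.
Centre of pressure: y_p = y_c + I_c/(y_c·A) = 6.93 + 1.23584/(6.93 × 3.94081) = 6.93 + 0.0452526 = 6.97525 m along the plane.
The resultant acts 1.12 + 0.0452526 = 1.16525 m (along the plate) below the hinge at the top edge, so the moment about the hinge is M = F × 1.16525 = 369.983 × 1.16525 = 431.123 kN·m.

M ≈ 431 kN·m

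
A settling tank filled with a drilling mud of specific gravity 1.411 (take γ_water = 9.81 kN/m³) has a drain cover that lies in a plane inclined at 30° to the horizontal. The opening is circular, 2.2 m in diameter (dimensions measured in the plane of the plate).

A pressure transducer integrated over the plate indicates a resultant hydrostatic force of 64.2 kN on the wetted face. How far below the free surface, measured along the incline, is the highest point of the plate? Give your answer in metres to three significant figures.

y_top ≈ 1.34 m

γ = 1.411 × 9.81 = 13.84191 kN/m³.
A = π(1.1)² = 3.80133 m².
From F = γ·h_c·A, the centroid depth is h_c = 64.2/(13.84191 × 3.80133) = 1.22012 m.
Let θ = 30° be the plate's angle to the horizontal; measure y along the incline from where the plane meets the free surface. Vertical depth h = y·sinθ with sinθ = 0.500000.
Along the incline, y_c = h_c/sinθ = 1.22012/0.500000 = 2.44024 m.
The centroid is at the centre, 1.1 m below the top of the plate, so the highest point sits at y_top = 2.44024 − 1.1 = 1.34024 m along the incline.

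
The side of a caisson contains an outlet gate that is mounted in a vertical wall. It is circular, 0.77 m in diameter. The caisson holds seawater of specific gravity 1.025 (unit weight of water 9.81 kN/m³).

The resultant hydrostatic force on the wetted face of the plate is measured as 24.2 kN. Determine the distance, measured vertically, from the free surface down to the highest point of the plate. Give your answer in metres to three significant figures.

d_top ≈ 4.78 m

γ = 1.025 × 9.81 = 10.05525 kN/m³.
A = π(0.385)² = 0.465663 m².
From F = γ·h_c·A, the centroid depth is h_c = 24.2/(10.05525 × 0.465663) = 5.16834 m.
The centroid is at the centre, 0.385 m below the top of the plate, so the highest point sits at h_top = 5.16834 − 0.385 = 4.78334 m below the surface.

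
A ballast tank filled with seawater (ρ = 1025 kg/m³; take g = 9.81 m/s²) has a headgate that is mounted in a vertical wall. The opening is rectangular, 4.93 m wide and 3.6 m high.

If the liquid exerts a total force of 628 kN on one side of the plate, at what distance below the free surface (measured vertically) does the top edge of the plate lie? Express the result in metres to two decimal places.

d_top ≈ 1.72 m

γ = ρg = 1025 × 9.81 / 1000 = 10.05525 kN/m³.
A = 4.93 × 3.6 = 17.748 m².
From F = γ·h_c·A, the centroid depth is h_c = 628/(10.05525 × 17.748) = 3.51898 m.
The centroid lies 3.6/2 = 1.8 m below the top edge, so the top edge sits at h_top = 3.51898 − 1.8 = 1.71898 m below the surface.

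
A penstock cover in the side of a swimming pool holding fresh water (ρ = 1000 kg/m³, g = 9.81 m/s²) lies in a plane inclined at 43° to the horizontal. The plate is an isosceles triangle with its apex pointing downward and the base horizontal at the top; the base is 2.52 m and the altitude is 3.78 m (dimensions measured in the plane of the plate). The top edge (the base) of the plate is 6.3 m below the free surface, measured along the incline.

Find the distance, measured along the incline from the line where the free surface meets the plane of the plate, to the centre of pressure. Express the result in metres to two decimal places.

y_p = 7.67 m

γ = ρg = 1000 × 9.81 = 9810 N/m³ = 9.81 kN/m³.
Let θ = 43° be the plate's angle to the horizontal; measure y along the incline from where the plane meets the free surface. Vertical depth h = y·sinθ with sinθ = 0.681998.
With the apex down, the centroid sits h/3 = 3.78/3 = 1.26 m below the base (the top edge), so y_c = 6.3 + 1.26 = 7.56 m and h_c = 7.56 × 0.681998 = 5.1559 m.
A = ½ × 2.52 × 3.78 = 4.7628 m².
Resultant F = γ·h_c·A = 9.81 × 5.1559 × 4.7628 = 240.899 kN.
I_c = b·h³/36 = 2.52 × 3.78³/36 = 3.78071 m⁴.
Centre of pressure: y_p = y_c + I_c/(y_c·A) = 7.56 + 3.78071/(7.56 × 4.7628) = 7.56 + 0.105 = 7.665 m along the plane.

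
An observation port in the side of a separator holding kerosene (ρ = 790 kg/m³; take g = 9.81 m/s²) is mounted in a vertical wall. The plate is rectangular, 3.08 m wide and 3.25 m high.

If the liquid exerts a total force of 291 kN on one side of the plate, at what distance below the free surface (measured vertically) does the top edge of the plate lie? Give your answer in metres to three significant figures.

γ = ρg = 790 × 9.81 / 1000 = 7.7499 kN/m³.
A = 3.08 × 3.25 = 10.01 m².
From F = γ·h_c·A, the centroid depth is h_c = 291/(7.7499 × 10.01) = 3.75114 m.
The centroid lies 3.25/2 = 1.625 m below the top edge, so the top edge sits at h_top = 3.75114 − 1.625 = 2.12614 m below the surface.

d_top ≈ 2.13 m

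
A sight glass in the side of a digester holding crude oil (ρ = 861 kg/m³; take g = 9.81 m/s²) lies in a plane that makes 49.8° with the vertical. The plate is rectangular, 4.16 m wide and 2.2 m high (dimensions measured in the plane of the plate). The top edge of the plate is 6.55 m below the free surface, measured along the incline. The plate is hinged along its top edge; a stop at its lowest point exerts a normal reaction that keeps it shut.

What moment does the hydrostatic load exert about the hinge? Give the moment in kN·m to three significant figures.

M ≈ 440 kN·m

γ = ρg = 861 × 9.81 / 1000 = 8.44641 kN/m³.
The plate makes 49.8° with the vertical, i.e. θ = 90° − 49.8° = 40.2° to the horizontal. Measuring y along the incline from the free-surface line, vertical depth h = y·sinθ with sinθ = 0.645458.
The centroid lies 2.2/2 = 1.1 m below the top edge, so y_c = 6.55 + 1.1 = 7.65 m and h_c = 7.65 × 0.645458 = 4.93775 m.
A = 4.16 × 2.2 = 9.152 m².
Resultant F = γ·h_c·A = 8.44641 × 4.93775 × 9.152 = 381.696 kN.
I_c = b·h³/12 = 4.16 × 2.2³/12 = 3.69131 m⁴.
Centre of pressure: y_p = y_c + I_c/(y_c·A) = 7.65 + 3.69131/(7.65 × 9.152) = 7.65 + 0.0527234 = 7.70272 m along the plane.
The resultant acts 1.1 + 0.0527234 = 1.15272 m (along the plate) below the hinge at the top edge, so the moment about the hinge is M = F × 1.15272 = 381.696 × 1.15272 = 439.989 kN·m.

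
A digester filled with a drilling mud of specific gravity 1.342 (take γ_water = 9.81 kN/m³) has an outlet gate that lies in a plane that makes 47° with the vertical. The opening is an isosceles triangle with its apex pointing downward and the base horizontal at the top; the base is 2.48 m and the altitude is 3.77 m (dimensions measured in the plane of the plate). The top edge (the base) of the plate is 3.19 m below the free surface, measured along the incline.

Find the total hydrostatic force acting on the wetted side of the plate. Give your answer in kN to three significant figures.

F ≈ 187 kN

γ = 1.342 × 9.81 = 13.16502 kN/m³.
The plate makes 47° with the vertical, i.e. θ = 90° − 47° = 43° to the horizontal. Measuring y along the incline from the free-surface line, vertical depth h = y·sinθ with sinθ = 0.681998.
With the apex down, the centroid sits h/3 = 3.77/3 = 1.25667 m below the base (the top edge), so y_c = 3.19 + 1.25667 = 4.44667 m and h_c = 4.44667 × 0.681998 = 3.03262 m.
A = ½ × 2.48 × 3.77 = 4.6748 m².
Resultant F = γ·h_c·A = 13.16502 × 3.03262 × 4.6748 = 186.639 kN.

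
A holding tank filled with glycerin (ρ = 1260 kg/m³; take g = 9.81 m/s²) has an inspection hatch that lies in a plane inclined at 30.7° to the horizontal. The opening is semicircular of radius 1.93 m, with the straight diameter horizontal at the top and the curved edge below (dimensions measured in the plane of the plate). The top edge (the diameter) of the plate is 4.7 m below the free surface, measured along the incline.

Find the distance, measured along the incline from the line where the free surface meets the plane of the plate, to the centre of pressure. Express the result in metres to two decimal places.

γ = ρg = 1260 × 9.81 / 1000 = 12.3606 kN/m³.
Let θ = 30.7° be the plate's angle to the horizontal; measure y along the incline from where the plane meets the free surface. Vertical depth h = y·sinθ with sinθ = 0.510543.
The centroid of a semicircle lies 4r/(3π) = 0.819117 m from the diameter, here below the top edge, so y_c = 4.7 + 0.819117 = 5.51912 m and h_c = 5.51912 × 0.510543 = 2.81775 m.
A = πr²/2 = π × 1.93²/2 = 5.85106 m².
Resultant F = γ·h_c·A = 12.3606 × 2.81775 × 5.85106 = 203.787 kN.
I_c = (π/8 − 8/(9π))·r⁴ = 0.109757 × 1.93⁴ = 1.52287 m⁴.
Centre of pressure: y_p = y_c + I_c/(y_c·A) = 5.51912 + 1.52287/(5.51912 × 5.85106) = 5.51912 + 0.0471583 = 5.56628 m along the plane.

y_p = 5.57 m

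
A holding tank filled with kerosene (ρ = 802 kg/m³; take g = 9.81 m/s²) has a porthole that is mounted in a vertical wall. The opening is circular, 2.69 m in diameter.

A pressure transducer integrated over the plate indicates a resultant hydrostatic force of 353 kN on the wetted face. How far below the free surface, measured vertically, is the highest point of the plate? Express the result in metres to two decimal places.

d_top ≈ 6.55 m

γ = ρg = 802 × 9.81 / 1000 = 7.86762 kN/m³.
A = π(1.345)² = 5.68322 m².
From F = γ·h_c·A, the centroid depth is h_c = 353/(7.86762 × 5.68322) = 7.89472 m.
The centroid is at the centre, 1.345 m below the top of the plate, so the highest point sits at h_top = 7.89472 − 1.345 = 6.54972 m below the surface.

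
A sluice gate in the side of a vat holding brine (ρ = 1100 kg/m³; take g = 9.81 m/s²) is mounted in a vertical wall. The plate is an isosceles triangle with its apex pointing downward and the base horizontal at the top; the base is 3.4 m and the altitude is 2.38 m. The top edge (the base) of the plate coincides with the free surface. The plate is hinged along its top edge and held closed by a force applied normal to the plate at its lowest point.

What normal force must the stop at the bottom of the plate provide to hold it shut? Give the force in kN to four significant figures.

γ = ρg = 1100 × 9.81 / 1000 = 10.791 kN/m³.
With the apex down, the centroid sits h/3 = 2.38/3 = 0.793333 m below the base (the top edge), so the centroid depth is h_c = 0.793333 m.
A = ½ × 3.4 × 2.38 = 4.046 m².
Resultant F = γ·h_c·A = 10.791 × 0.793333 × 4.046 = 34.6372 kN.
I_c = b·h³/36 = 3.4 × 2.38³/36 = 1.27323 m⁴.
Centre of pressure: y_p = y_c + I_c/(y_c·A) = 0.793333 + 1.27323/(0.793333 × 4.046) = 0.793333 + 0.396666 = 1.19 m along the plane.
The resultant acts 0.793333 + 0.396666 = 1.19 m (along the plate) below the hinge at the top edge, so the moment about the hinge is M = F × 1.19 = 34.6372 × 1.19 = 41.2183 kN·m.
A normal force at the bottom, 2.38 m from the hinge, must supply this moment: P = 41.2183/2.38 = 17.3186 kN.

P ≈ 17.32 kN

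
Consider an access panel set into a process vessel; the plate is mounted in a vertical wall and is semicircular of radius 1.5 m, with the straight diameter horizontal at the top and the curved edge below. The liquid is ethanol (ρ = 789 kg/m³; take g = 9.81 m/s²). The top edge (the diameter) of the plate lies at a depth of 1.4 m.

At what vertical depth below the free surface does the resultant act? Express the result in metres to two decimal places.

γ = ρg = 789 × 9.81 / 1000 = 7.74009 kN/m³.
The centroid of a semicircle lies 4r/(3π) = 0.63662 m from the diameter, here below the top edge, so the centroid depth is h_c = 1.4 + 0.63662 = 2.03662 m.
A = πr²/2 = π × 1.5²/2 = 3.53429 m².
Resultant F = γ·h_c·A = 7.74009 × 2.03662 × 3.53429 = 55.7132 kN.
I_c = (π/8 − 8/(9π))·r⁴ = 0.109757 × 1.5⁴ = 0.555645 m⁴.
Centre of pressure: y_p = y_c + I_c/(y_c·A) = 2.03662 + 0.555645/(2.03662 × 3.53429) = 2.03662 + 0.0771943 = 2.11381 m along the plane.

h_p = 2.11 m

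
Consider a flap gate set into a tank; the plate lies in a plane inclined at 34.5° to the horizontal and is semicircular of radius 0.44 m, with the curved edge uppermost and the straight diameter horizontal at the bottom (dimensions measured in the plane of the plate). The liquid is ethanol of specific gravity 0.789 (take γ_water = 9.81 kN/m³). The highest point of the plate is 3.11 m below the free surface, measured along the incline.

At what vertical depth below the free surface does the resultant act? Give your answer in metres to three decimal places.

γ = 0.789 × 9.81 = 7.74009 kN/m³.
Let θ = 34.5° be the plate's angle to the horizontal; measure y along the incline from where the plane meets the free surface. Vertical depth h = y·sinθ with sinθ = 0.566406.
The centroid lies 4r/(3π) = 0.186742 m above the diameter, so r − 4r/(3π) = 0.44 − 0.186742 = 0.253258 m below the topmost point, so y_c = 3.11 + 0.253258 = 3.36326 m and h_c = 3.36326 × 0.566406 = 1.90497 m.
A = πr²/2 = π × 0.44²/2 = 0.304106 m².
Resultant F = γ·h_c·A = 7.74009 × 1.90497 × 0.304106 = 4.48393 kN.
I_c = (π/8 − 8/(9π))·r⁴ = 0.109757 × 0.44⁴ = 0.0041138 m⁴.
Centre of pressure: y_p = y_c + I_c/(y_c·A) = 3.36326 + 0.0041138/(3.36326 × 0.304106) = 3.36326 + 0.00402215 = 3.36728 m along the plane.
Vertically, h_p = y_p·sinθ = 3.36728 × 0.566406 = 1.90725 m.

h_p = 1.907 m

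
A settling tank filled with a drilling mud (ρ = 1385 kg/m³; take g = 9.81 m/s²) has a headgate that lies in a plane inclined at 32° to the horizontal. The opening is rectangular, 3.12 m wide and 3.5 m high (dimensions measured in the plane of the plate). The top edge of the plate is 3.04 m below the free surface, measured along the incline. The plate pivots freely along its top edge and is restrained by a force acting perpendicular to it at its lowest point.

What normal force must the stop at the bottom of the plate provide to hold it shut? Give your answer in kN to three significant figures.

γ = ρg = 1385 × 9.81 / 1000 = 13.58685 kN/m³.
Let θ = 32° be the plate's angle to the horizontal; measure y along the incline from where the plane meets the free surface. Vertical depth h = y·sinθ with sinθ = 0.529919.
The centroid lies 3.5/2 = 1.75 m below the top edge, so y_c = 3.04 + 1.75 = 4.79 m and h_c = 4.79 × 0.529919 = 2.53831 m.
A = 3.12 × 3.5 = 10.92 m².
Resultant F = γ·h_c·A = 13.58685 × 2.53831 × 10.92 = 376.605 kN.
I_c = b·h³/12 = 3.12 × 3.5³/12 = 11.1475 m⁴.
Centre of pressure: y_p = y_c + I_c/(y_c·A) = 4.79 + 11.1475/(4.79 × 10.92) = 4.79 + 0.213118 = 5.00312 m along the plane.
The resultant acts 1.75 + 0.213118 = 1.96312 m (along the plate) below the hinge at the top edge, so the moment about the hinge is M = F × 1.96312 = 376.605 × 1.96312 = 739.321 kN·m.
A normal force at the bottom, 3.5 m from the hinge, must supply this moment: P = 739.321/3.5 = 211.235 kN.

P ≈ 211 kN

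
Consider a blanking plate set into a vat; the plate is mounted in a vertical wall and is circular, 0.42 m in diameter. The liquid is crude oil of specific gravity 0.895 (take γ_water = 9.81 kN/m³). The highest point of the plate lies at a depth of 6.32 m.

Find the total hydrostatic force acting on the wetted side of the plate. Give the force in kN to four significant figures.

F ≈ 7.943 kN

γ = 0.895 × 9.81 = 8.77995 kN/m³.
The centroid is at the centre, 0.21 m below the top of the plate, so the centroid depth is h_c = 6.32 + 0.21 = 6.53 m.
A = π(0.21)² = 0.138544 m².
Resultant F = γ·h_c·A = 8.77995 × 6.53 × 0.138544 = 7.94315 kN.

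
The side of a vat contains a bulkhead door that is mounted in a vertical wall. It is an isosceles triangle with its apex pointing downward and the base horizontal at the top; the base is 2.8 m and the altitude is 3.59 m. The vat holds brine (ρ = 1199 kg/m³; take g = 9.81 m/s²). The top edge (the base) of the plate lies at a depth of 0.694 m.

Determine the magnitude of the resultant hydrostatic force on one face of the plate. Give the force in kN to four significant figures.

γ = ρg = 1199 × 9.81 / 1000 = 11.76219 kN/m³.
With the apex down, the centroid sits h/3 = 3.59/3 = 1.19667 m below the base (the top edge), so the centroid depth is h_c = 0.694 + 1.19667 = 1.89067 m.
A = ½ × 2.8 × 3.59 = 5.026 m².
Resultant F = γ·h_c·A = 11.76219 × 1.89067 × 5.026 = 111.77 kN.

F ≈ 111.8 kN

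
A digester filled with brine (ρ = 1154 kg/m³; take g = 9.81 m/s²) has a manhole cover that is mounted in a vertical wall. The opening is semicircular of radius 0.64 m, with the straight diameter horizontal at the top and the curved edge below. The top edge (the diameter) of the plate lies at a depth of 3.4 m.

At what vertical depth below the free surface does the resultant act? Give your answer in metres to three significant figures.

γ = ρg = 1154 × 9.81 / 1000 = 11.32074 kN/m³.
The centroid of a semicircle lies 4r/(3π) = 0.271624 m from the diameter, here below the top edge, so the centroid depth is h_c = 3.4 + 0.271624 = 3.67162 m.
A = πr²/2 = π × 0.64²/2 = 0.643398 m².
Resultant F = γ·h_c·A = 11.32074 × 3.67162 × 0.643398 = 26.7431 kN.
I_c = (π/8 − 8/(9π))·r⁴ = 0.109757 × 0.64⁴ = 0.0184142 m⁴.
Centre of pressure: y_p = y_c + I_c/(y_c·A) = 3.67162 + 0.0184142/(3.67162 × 0.643398) = 3.67162 + 0.00779499 = 3.67941 m along the plane.

h_p = 3.68 m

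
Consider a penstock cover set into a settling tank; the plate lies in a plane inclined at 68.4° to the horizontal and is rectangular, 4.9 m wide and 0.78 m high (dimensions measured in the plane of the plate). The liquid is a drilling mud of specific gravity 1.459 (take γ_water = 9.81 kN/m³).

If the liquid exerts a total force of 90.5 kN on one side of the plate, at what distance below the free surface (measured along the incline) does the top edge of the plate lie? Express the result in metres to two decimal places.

γ = 1.459 × 9.81 = 14.31279 kN/m³.
A = 4.9 × 0.78 = 3.822 m².
From F = γ·h_c·A, the centroid depth is h_c = 90.5/(14.31279 × 3.822) = 1.65437 m.
Let θ = 68.4° be the plate's angle to the horizontal; measure y along the incline from where the plane meets the free surface. Vertical depth h = y·sinθ with sinθ = 0.929776.
Along the incline, y_c = h_c/sinθ = 1.65437/0.929776 = 1.77932 m.
The centroid lies 0.78/2 = 0.39 m below the top edge, so the top edge sits at y_top = 1.77932 − 0.39 = 1.38932 m along the incline.

y_top ≈ 1.39 m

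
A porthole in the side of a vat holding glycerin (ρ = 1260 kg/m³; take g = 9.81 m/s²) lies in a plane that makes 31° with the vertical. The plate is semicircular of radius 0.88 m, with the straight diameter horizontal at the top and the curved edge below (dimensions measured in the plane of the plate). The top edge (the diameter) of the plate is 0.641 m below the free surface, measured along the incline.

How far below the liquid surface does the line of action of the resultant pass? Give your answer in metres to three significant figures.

h_p = 0.915 m

γ = ρg = 1260 × 9.81 / 1000 = 12.3606 kN/m³.
The plate makes 31° with the vertical, i.e. θ = 90° − 31° = 59° to the horizontal. Measuring y along the incline from the free-surface line, vertical depth h = y·sinθ with sinθ = 0.857167.
The centroid of a semicircle lies 4r/(3π) = 0.373484 m from the diameter, here below the top edge, so y_c = 0.641 + 0.373484 = 1.01448 m and h_c = 1.01448 × 0.857167 = 0.869579 m.
A = πr²/2 = π × 0.88²/2 = 1.21642 m².
Resultant F = γ·h_c·A = 12.3606 × 0.869579 × 1.21642 = 13.0747 kN.
I_c = (π/8 − 8/(9π))·r⁴ = 0.109757 × 0.88⁴ = 0.0658208 m⁴.
Centre of pressure: y_p = y_c + I_c/(y_c·A) = 1.01448 + 0.0658208/(1.01448 × 1.21642) = 1.01448 + 0.0533379 = 1.06782 m along the plane.
Vertically, h_p = y_p·sinθ = 1.06782 × 0.857167 = 0.9153 m.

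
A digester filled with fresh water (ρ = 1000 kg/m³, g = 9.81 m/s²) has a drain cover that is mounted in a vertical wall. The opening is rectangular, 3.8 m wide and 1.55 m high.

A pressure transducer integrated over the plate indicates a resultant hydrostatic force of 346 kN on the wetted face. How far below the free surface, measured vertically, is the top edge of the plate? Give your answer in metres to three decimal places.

γ = ρg = 1000 × 9.81 = 9810 N/m³ = 9.81 kN/m³.
A = 3.8 × 1.55 = 5.89 m².
From F = γ·h_c·A, the centroid depth is h_c = 346/(9.81 × 5.89) = 5.98814 m.
The centroid lies 1.55/2 = 0.775 m below the top edge, so the top edge sits at h_top = 5.98814 − 0.775 = 5.21314 m below the surface.

d_top ≈ 5.213 m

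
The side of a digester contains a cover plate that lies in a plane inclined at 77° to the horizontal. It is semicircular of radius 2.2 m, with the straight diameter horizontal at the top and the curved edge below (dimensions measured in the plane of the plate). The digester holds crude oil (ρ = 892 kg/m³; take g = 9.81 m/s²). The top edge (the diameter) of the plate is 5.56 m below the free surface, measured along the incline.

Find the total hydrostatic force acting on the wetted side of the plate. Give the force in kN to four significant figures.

γ = ρg = 892 × 9.81 / 1000 = 8.75052 kN/m³.
Let θ = 77° be the plate's angle to the horizontal; measure y along the incline from where the plane meets the free surface. Vertical depth h = y·sinθ with sinθ = 0.974370.
The centroid of a semicircle lies 4r/(3π) = 0.933709 m from the diameter, here below the top edge, so y_c = 5.56 + 0.933709 = 6.49371 m and h_c = 6.49371 × 0.974370 = 6.32728 m.
A = πr²/2 = π × 2.2²/2 = 7.60265 m².
Resultant F = γ·h_c·A = 8.75052 × 6.32728 × 7.60265 = 420.936 kN.

F ≈ 420.9 kN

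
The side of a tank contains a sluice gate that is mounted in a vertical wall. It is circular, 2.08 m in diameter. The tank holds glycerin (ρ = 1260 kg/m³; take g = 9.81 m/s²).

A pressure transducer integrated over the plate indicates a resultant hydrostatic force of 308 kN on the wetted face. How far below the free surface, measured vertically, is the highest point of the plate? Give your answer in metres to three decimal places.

d_top ≈ 6.293 m

γ = ρg = 1260 × 9.81 / 1000 = 12.3606 kN/m³.
A = π(1.04)² = 3.39795 m².
From F = γ·h_c·A, the centroid depth is h_c = 308/(12.3606 × 3.39795) = 7.33321 m.
The centroid is at the centre, 1.04 m below the top of the plate, so the highest point sits at h_top = 7.33321 − 1.04 = 6.29321 m below the surface.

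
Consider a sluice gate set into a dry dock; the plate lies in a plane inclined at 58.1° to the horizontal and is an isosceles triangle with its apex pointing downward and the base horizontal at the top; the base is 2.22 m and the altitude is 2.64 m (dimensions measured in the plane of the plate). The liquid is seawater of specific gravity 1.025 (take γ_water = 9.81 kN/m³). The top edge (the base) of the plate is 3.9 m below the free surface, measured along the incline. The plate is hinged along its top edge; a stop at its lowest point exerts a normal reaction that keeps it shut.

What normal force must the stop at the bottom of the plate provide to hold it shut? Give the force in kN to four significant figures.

γ = 1.025 × 9.81 = 10.05525 kN/m³.
Let θ = 58.1° be the plate's angle to the horizontal; measure y along the incline from where the plane meets the free surface. Vertical depth h = y·sinθ with sinθ = 0.848972.
With the apex down, the centroid sits h/3 = 2.64/3 = 0.88 m below the base (the top edge), so y_c = 3.9 + 0.88 = 4.78 m and h_c = 4.78 × 0.848972 = 4.05809 m.
A = ½ × 2.22 × 2.64 = 2.9304 m².
Resultant F = γ·h_c·A = 10.05525 × 4.05809 × 2.9304 = 119.575 kN.
I_c = b·h³/36 = 2.22 × 2.64³/36 = 1.13465 m⁴.
Centre of pressure: y_p = y_c + I_c/(y_c·A) = 4.78 + 1.13465/(4.78 × 2.9304) = 4.78 + 0.0810041 = 4.861 m along the plane.
The resultant acts 0.88 + 0.0810041 = 0.961004 m (along the plate) below the hinge at the top edge, so the moment about the hinge is M = F × 0.961004 = 119.575 × 0.961004 = 114.912 kN·m.
A normal force at the bottom, 2.64 m from the hinge, must supply this moment: P = 114.912/2.64 = 43.5273 kN.

P ≈ 43.53 kN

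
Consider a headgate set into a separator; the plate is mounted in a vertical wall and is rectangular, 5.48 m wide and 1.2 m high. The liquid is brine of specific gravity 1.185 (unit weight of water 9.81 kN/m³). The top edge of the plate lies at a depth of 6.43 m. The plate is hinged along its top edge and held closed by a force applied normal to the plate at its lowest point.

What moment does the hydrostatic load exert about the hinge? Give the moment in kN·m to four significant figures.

γ = 1.185 × 9.81 = 11.62485 kN/m³.
The centroid lies 1.2/2 = 0.6 m below the top edge, so the centroid depth is h_c = 6.43 + 0.6 = 7.03 m.
A = 5.48 × 1.2 = 6.576 m².
Resultant F = γ·h_c·A = 11.62485 × 7.03 × 6.576 = 537.408 kN.
I_c = b·h³/12 = 5.48 × 1.2³/12 = 0.78912 m⁴.
Centre of pressure: y_p = y_c + I_c/(y_c·A) = 7.03 + 0.78912/(7.03 × 6.576) = 7.03 + 0.0170697 = 7.04707 m along the plane.
The resultant acts 0.6 + 0.0170697 = 0.61707 m (along the plate) below the hinge at the top edge, so the moment about the hinge is M = F × 0.61707 = 537.408 × 0.61707 = 331.618 kN·m.

M ≈ 331.6 kN·m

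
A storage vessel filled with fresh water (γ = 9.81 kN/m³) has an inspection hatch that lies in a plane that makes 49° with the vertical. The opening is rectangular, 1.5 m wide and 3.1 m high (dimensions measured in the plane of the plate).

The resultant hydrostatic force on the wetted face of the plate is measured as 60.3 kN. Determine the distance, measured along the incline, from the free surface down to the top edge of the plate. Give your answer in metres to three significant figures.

γ = 9.81 kN/m³.
A = 1.5 × 3.1 = 4.65 m².
From F = γ·h_c·A, the centroid depth is h_c = 60.3/(9.81 × 4.65) = 1.32189 m.
The plate makes 49° with the vertical, i.e. θ = 90° − 49° = 41° to the horizontal. Measuring y along the incline from the free-surface line, vertical depth h = y·sinθ with sinθ = 0.656059.
Along the incline, y_c = h_c/sinθ = 1.32189/0.656059 = 2.0149 m.
The centroid lies 3.1/2 = 1.55 m below the top edge, so the top edge sits at y_top = 2.0149 − 1.55 = 0.4649 m along the incline.

y_top ≈ 0.465 m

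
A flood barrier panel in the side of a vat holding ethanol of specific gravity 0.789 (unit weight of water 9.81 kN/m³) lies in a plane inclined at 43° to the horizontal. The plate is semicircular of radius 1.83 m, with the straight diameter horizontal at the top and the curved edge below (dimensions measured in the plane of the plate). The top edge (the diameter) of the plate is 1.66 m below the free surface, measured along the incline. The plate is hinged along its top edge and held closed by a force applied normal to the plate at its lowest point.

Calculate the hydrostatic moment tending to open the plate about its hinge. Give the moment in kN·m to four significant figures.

γ = 0.789 × 9.81 = 7.74009 kN/m³.
Let θ = 43° be the plate's angle to the horizontal; measure y along the incline from where the plane meets the free surface. Vertical depth h = y·sinθ with sinθ = 0.681998.
The centroid of a semicircle lies 4r/(3π) = 0.776676 m from the diameter, here below the top edge, so y_c = 1.66 + 0.776676 = 2.43668 m and h_c = 2.43668 × 0.681998 = 1.66181 m.
A = πr²/2 = π × 1.83²/2 = 5.26044 m².
Resultant F = γ·h_c·A = 7.74009 × 1.66181 × 5.26044 = 67.6627 kN.
I_c = (π/8 − 8/(9π))·r⁴ = 0.109757 × 1.83⁴ = 1.23094 m⁴.
Centre of pressure: y_p = y_c + I_c/(y_c·A) = 2.43668 + 1.23094/(2.43668 × 5.26044) = 2.43668 + 0.0960321 = 2.53271 m along the plane.
The resultant acts 0.776676 + 0.0960321 = 0.872708 m (along the plate) below the hinge at the top edge, so the moment about the hinge is M = F × 0.872708 = 67.6627 × 0.872708 = 59.0498 kN·m.

M ≈ 59.05 kN·m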